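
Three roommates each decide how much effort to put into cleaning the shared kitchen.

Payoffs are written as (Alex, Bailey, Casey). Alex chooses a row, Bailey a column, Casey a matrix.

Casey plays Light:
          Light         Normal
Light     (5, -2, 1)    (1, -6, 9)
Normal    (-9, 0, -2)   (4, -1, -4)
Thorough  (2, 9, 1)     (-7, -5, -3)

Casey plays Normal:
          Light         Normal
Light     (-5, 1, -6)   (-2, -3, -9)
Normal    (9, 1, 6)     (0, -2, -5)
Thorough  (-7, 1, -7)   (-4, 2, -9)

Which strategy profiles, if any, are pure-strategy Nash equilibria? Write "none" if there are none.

Alex against (Light, Light): payoffs 5, -9, 2 → best response Light.
Alex against (Light, Normal): payoffs -5, 9, -7 → best response Normal.
Alex against (Normal, Light): payoffs 1, 4, -7 → best response Normal.
Alex against (Normal, Normal): payoffs -2, 0, -4 → best response Normal.
Bailey against (Light, Light): payoffs -2, -6 → best response Light.
Bailey against (Light, Normal): payoffs 1, -3 → best response Light.
Bailey against (Normal, Light): payoffs 0, -1 → best response Light.
Bailey against (Normal, Normal): payoffs 1, -2 → best response Light.
Bailey against (Thorough, Light): payoffs 9, -5 → best response Light.
Bailey against (Thorough, Normal): payoffs 1, 2 → best response Normal.
Casey against (Light, Light): payoffs 1, -6 → best response Light.
Casey against (Light, Normal): payoffs 9, -9 → best response Light.
Casey against (Normal, Light): payoffs -2, 6 → best response Normal.
Casey against (Normal, Normal): payoffs -4, -5 → best response Light.
Casey against (Thorough, Light): payoffs 1, -7 → best response Light.
Casey against (Thorough, Normal): payoffs -3, -9 → best response Light.
Mutual best responses: (Light, Light, Light); (Normal, Light, Normal).

Pure-strategy Nash equilibria: (Light, Light, Light), (Normal, Light, Normal)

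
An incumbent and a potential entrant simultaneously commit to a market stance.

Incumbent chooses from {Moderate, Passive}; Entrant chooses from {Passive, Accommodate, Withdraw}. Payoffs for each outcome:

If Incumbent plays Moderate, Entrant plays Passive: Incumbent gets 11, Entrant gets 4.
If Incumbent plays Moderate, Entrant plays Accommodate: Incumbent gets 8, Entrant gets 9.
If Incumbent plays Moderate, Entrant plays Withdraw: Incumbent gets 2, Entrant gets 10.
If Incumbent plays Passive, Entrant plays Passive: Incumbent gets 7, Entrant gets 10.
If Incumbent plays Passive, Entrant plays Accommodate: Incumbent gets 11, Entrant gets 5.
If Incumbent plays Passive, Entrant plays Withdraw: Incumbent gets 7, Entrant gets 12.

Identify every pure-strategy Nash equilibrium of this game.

Pure NE: (Passive, Withdraw)

(Moderate, Passive): Entrant can switch to Accommodate (4 → 9). Not NE.
(Moderate, Accommodate): Incumbent can switch to Passive (8 → 11). Not NE.
(Moderate, Withdraw): Incumbent can switch to Passive (2 → 7). Not NE.
(Passive, Passive): Incumbent can switch to Moderate (7 → 11). Not NE.
(Passive, Accommodate): Entrant can switch to Passive (5 → 10). Not NE.
(Passive, Withdraw): Incumbent gets 7, best alternative 2; Entrant gets 12, best alternative 10. No profitable deviation — NE.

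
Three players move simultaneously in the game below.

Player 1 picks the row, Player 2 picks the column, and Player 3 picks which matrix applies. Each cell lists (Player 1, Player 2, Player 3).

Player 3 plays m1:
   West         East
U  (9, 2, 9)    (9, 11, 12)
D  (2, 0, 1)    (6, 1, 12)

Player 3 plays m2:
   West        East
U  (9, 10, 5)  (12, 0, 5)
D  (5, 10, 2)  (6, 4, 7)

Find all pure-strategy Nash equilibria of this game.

For each strategy profile, look for a profitable unilateral deviation.
(U, West, m1): Player 2 can switch to East (2 → 11). Not NE.
(U, West, m2): Player 3 can switch to m1 (5 → 9). Not NE.
(U, East, m1): Player 1 gets 9, best alternative 6; Player 2 gets 11, best alternative 2; Player 3 gets 12, best alternative 5. No profitable deviation — NE.
(U, East, m2): Player 2 can switch to West (0 → 10). Not NE.
(D, West, m1): Player 1 can switch to U (2 → 9). Not NE.
(D, West, m2): Player 1 can switch to U (5 → 9). Not NE.
(D, East, m1): Player 1 can switch to U (6 → 9). Not NE.
(D, East, m2): Player 1 can switch to U (6 → 12). Not NE.

(U, East, m1)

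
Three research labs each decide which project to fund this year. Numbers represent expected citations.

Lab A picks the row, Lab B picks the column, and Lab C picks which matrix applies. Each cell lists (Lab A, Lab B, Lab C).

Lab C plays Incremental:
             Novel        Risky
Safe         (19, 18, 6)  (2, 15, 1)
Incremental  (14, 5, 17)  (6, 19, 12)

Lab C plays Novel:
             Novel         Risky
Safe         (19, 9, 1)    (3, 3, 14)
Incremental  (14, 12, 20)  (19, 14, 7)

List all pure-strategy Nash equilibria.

Lab A against (Novel, Incremental): payoffs 19, 14 → best response Safe.
Lab A against (Novel, Novel): payoffs 19, 14 → best response Safe.
Lab A against (Risky, Incremental): payoffs 2, 6 → best response Incremental.
Lab A against (Risky, Novel): payoffs 3, 19 → best response Incremental.
Lab B against (Safe, Incremental): payoffs 18, 15 → best response Novel.
Lab B against (Safe, Novel): payoffs 9, 3 → best response Novel.
Lab B against (Incremental, Incremental): payoffs 5, 19 → best response Risky.
Lab B against (Incremental, Novel): payoffs 12, 14 → best response Risky.
Lab C against (Safe, Novel): payoffs 6, 1 → best response Incremental.
Lab C against (Safe, Risky): payoffs 1, 14 → best response Novel.
Lab C against (Incremental, Novel): payoffs 17, 20 → best response Novel.
Lab C against (Incremental, Risky): payoffs 12, 7 → best response Incremental.
Mutual best responses: (Safe, Novel, Incremental); (Incremental, Risky, Incremental).

The pure Nash equilibria are (Safe, Novel, Incremental), (Incremental, Risky, Incremental).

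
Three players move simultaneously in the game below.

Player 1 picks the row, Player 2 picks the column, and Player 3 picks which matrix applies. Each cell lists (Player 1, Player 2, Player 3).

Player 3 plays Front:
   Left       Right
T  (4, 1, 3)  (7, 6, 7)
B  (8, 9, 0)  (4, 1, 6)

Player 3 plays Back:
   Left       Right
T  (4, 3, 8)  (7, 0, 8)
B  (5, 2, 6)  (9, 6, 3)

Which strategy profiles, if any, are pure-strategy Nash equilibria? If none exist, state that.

Player 1 against (Left, Front): payoffs 4, 8 → best response B.
Player 1 against (Left, Back): payoffs 4, 5 → best response B.
Player 1 against (Right, Front): payoffs 7, 4 → best response T.
Player 1 against (Right, Back): payoffs 7, 9 → best response B.
Player 2 against (T, Front): payoffs 1, 6 → best response Right.
Player 2 against (T, Back): payoffs 3, 0 → best response Left.
Player 2 against (B, Front): payoffs 9, 1 → best response Left.
Player 2 against (B, Back): payoffs 2, 6 → best response Right.
Player 3 against (T, Left): payoffs 3, 8 → best response Back.
Player 3 against (T, Right): payoffs 7, 8 → best response Back.
Player 3 against (B, Left): payoffs 0, 6 → best response Back.
Player 3 against (B, Right): payoffs 6, 3 → best response Front.
No profile is a mutual best response for all players.

No pure-strategy Nash equilibrium.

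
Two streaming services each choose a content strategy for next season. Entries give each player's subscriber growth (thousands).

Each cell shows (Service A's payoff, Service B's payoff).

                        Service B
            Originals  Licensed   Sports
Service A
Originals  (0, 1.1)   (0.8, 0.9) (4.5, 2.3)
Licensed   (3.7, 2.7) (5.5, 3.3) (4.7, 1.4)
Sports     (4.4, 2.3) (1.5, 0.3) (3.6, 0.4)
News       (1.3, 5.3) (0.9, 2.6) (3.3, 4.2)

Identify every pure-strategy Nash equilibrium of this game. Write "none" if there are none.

The pure Nash equilibria are (Licensed, Licensed) and (Sports, Originals).

(Originals, Originals): Service A can switch to Licensed (0 → 3.7). Not NE.
(Originals, Licensed): Service A can switch to Licensed (0.8 → 5.5). Not NE.
(Originals, Sports): Service A can switch to Licensed (4.5 → 4.7). Not NE.
(Licensed, Originals): Service A can switch to Sports (3.7 → 4.4). Not NE.
(Licensed, Licensed): Service A gets 5.5, best alternative 1.5; Service B gets 3.3, best alternative 2.7. No profitable deviation — NE.
(Licensed, Sports): Service B can switch to Originals (1.4 → 2.7). Not NE.
(Sports, Originals): Service A gets 4.4, best alternative 3.7; Service B gets 2.3, best alternative 0.4. No profitable deviation — NE.
(Sports, Licensed): Service A can switch to Licensed (1.5 → 5.5). Not NE.
(Sports, Sports): Service A can switch to Originals (3.6 → 4.5). Not NE.
(News, Originals): Service A can switch to Licensed (1.3 → 3.7). Not NE.
(The remaining 2 profiles each have a profitable deviation by the same check.)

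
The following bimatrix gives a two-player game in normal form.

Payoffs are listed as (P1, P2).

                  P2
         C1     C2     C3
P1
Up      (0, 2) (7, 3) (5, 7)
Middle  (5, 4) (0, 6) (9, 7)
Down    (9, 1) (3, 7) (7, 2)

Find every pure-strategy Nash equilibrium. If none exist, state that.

(Middle, C3)

For each player, find the best response to each opponent profile; mutual best responses are the pure NE.
P1 against C1: payoffs 0, 5, 9 → best response Down.
P1 against C2: payoffs 7, 0, 3 → best response Up.
P1 against C3: payoffs 5, 9, 7 → best response Middle.
P2 against Up: payoffs 2, 3, 7 → best response C3.
P2 against Middle: payoffs 4, 6, 7 → best response C3.
P2 against Down: payoffs 1, 7, 2 → best response C2.
Mutual best responses: (Middle, C3).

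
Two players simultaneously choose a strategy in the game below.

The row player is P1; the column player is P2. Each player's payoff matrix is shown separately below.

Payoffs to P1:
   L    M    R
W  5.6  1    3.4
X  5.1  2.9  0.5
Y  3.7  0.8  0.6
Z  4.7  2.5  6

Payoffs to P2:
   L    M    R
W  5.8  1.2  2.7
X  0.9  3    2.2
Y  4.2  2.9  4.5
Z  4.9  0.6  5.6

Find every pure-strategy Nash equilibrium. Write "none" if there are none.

(W, L); (X, M); (Z, R)

(W, L): P1 gets 5.6, best alternative 5.1; P2 gets 5.8, best alternative 2.7. No profitable deviation — NE.
(W, M): P1 can switch to X (1 → 2.9). Not NE.
(W, R): P1 can switch to Z (3.4 → 6). Not NE.
(X, L): P1 can switch to W (5.1 → 5.6). Not NE.
(X, M): P1 gets 2.9, best alternative 2.5; P2 gets 3, best alternative 2.2. No profitable deviation — NE.
(X, R): P1 can switch to W (0.5 → 3.4). Not NE.
(Y, L): P1 can switch to W (3.7 → 5.6). Not NE.
(Y, M): P1 can switch to W (0.8 → 1). Not NE.
(Y, R): P1 can switch to W (0.6 → 3.4). Not NE.
(Z, L): P1 can switch to W (4.7 → 5.6). Not NE.
(Z, R): P1 gets 6, best alternative 3.4; P2 gets 5.6, best alternative 4.9. No profitable deviation — NE.
(The remaining 1 profile has a profitable deviation by the same check.)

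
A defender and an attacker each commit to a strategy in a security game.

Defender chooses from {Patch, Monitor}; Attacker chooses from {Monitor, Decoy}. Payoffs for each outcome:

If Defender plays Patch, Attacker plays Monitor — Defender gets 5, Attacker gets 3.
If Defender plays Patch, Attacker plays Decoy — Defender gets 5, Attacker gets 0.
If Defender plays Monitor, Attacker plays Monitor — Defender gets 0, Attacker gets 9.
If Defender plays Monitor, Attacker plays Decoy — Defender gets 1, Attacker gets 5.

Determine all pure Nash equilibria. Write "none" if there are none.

Defender against Monitor: payoffs 5, 0 → best response Patch.
Defender against Decoy: payoffs 5, 1 → best response Patch.
Attacker against Patch: payoffs 3, 0 → best response Monitor.
Attacker against Monitor: payoffs 9, 5 → best response Monitor.
Mutual best responses: (Patch, Monitor).

(Patch, Monitor)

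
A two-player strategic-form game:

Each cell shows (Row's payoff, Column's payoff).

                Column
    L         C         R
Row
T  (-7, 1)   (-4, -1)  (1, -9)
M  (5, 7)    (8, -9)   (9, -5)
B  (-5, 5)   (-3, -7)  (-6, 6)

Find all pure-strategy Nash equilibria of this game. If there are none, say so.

Mark each player's best response to every combination of opponents' strategies; a profile where every player is best-responding is a pure Nash equilibrium.
Row against L: payoffs -7, 5, -5 → best response M.
Row against C: payoffs -4, 8, -3 → best response M.
Row against R: payoffs 1, 9, -6 → best response M.
Column against T: payoffs 1, -1, -9 → best response L.
Column against M: payoffs 7, -9, -5 → best response L.
Column against B: payoffs 5, -7, 6 → best response R.
Mutual best responses: (M, L).

The unique pure-strategy Nash equilibrium is (M, L).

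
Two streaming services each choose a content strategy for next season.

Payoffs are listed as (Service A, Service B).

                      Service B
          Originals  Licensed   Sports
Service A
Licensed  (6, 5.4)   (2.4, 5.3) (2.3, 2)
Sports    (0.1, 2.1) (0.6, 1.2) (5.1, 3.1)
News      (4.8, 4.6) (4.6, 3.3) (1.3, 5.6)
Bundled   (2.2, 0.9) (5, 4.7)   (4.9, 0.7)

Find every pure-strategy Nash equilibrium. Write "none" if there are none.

Service A against Originals: payoffs 6, 0.1, 4.8, 2.2 → best response Licensed.
Service A against Licensed: payoffs 2.4, 0.6, 4.6, 5 → best response Bundled.
Service A against Sports: payoffs 2.3, 5.1, 1.3, 4.9 → best response Sports.
Service B against Licensed: payoffs 5.4, 5.3, 2 → best response Originals.
Service B against Sports: payoffs 2.1, 1.2, 3.1 → best response Sports.
Service B against News: payoffs 4.6, 3.3, 5.6 → best response Sports.
Service B against Bundled: payoffs 0.9, 4.7, 0.7 → best response Licensed.
Mutual best responses: (Licensed, Originals); (Sports, Sports); (Bundled, Licensed).

(Licensed, Originals); (Sports, Sports); (Bundled, Licensed)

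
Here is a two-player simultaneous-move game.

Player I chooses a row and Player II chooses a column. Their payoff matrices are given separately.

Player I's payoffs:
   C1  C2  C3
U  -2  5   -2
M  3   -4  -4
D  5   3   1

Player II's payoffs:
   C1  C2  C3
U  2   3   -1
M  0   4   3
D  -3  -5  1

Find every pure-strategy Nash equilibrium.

The pure Nash equilibria are (U, C2) and (D, C3).

Player I against C1: payoffs -2, 3, 5 → best response D.
Player I against C2: payoffs 5, -4, 3 → best response U.
Player I against C3: payoffs -2, -4, 1 → best response D.
Player II against U: payoffs 2, 3, -1 → best response C2.
Player II against M: payoffs 0, 4, 3 → best response C2.
Player II against D: payoffs -3, -5, 1 → best response C3.
Mutual best responses: (U, C2); (D, C3).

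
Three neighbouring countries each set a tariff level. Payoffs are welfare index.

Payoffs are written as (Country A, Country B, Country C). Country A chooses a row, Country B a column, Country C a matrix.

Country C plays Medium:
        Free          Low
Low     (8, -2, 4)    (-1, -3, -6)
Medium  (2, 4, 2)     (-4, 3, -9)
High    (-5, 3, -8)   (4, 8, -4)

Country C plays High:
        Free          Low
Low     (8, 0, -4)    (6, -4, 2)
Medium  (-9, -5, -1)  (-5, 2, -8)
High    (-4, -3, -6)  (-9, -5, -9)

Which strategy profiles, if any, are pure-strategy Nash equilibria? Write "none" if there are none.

Pure-strategy Nash equilibria: (Low, Free, Medium); (High, Low, Medium)

(Low, Free, Medium): Country A gets 8, best alternative 2; Country B gets -2, best alternative -3; Country C gets 4, best alternative -4. No profitable deviation — NE.
(Low, Free, High): Country C can switch to Medium (-4 → 4). Not NE.
(Low, Low, Medium): Country A can switch to High (-1 → 4). Not NE.
(Low, Low, High): Country B can switch to Free (-4 → 0). Not NE.
(Medium, Free, Medium): Country A can switch to Low (2 → 8). Not NE.
(Medium, Free, High): Country A can switch to Low (-9 → 8). Not NE.
(Medium, Low, Medium): Country A can switch to Low (-4 → -1). Not NE.
(High, Low, Medium): Country A gets 4, best alternative -1; Country B gets 8, best alternative 3; Country C gets -4, best alternative -9. No profitable deviation — NE.
(The remaining 4 profiles each have a profitable deviation by the same check.)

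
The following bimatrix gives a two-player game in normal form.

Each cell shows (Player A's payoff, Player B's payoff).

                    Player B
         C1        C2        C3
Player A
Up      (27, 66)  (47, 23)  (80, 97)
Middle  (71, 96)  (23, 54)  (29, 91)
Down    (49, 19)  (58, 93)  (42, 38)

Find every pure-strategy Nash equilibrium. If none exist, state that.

The pure Nash equilibria are (Up, C3); (Middle, C1); (Down, C2).

For each player, find the best response to each opponent profile; mutual best responses are the pure NE.
Player A against C1: payoffs 27, 71, 49 → best response Middle.
Player A against C2: payoffs 47, 23, 58 → best response Down.
Player A against C3: payoffs 80, 29, 42 → best response Up.
Player B against Up: payoffs 66, 23, 97 → best response C3.
Player B against Middle: payoffs 96, 54, 91 → best response C1.
Player B against Down: payoffs 19, 93, 38 → best response C2.
Mutual best responses: (Up, C3); (Middle, C1); (Down, C2).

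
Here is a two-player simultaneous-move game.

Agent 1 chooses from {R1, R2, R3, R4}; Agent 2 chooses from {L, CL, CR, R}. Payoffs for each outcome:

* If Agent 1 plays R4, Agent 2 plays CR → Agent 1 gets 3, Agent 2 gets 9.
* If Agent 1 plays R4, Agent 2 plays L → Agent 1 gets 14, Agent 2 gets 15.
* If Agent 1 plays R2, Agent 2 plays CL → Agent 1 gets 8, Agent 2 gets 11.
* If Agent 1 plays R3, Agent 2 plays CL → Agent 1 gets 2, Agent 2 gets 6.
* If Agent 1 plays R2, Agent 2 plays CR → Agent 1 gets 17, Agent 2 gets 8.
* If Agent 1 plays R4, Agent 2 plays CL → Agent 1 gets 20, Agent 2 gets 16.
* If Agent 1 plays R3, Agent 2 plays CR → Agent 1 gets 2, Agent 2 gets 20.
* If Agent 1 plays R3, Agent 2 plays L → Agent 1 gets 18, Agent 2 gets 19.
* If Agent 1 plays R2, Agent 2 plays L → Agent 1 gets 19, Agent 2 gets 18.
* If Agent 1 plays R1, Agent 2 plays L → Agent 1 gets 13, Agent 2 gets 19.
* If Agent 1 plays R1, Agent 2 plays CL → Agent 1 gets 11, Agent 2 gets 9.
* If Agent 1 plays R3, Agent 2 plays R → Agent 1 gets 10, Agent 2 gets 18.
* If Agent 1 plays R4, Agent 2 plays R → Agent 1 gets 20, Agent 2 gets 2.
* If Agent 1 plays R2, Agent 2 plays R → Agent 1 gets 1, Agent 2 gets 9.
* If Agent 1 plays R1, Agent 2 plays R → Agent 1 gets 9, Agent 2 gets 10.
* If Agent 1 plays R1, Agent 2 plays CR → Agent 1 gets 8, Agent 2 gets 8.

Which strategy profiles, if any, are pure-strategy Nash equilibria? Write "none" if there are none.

The pure Nash equilibria are (R2, L); (R4, CL).

Mark each player's best response to every combination of opponents' strategies; a profile where every player is best-responding is a pure Nash equilibrium.
Agent 1 against L: payoffs 13, 19, 18, 14 → best response R2.
Agent 1 against CL: payoffs 11, 8, 2, 20 → best response R4.
Agent 1 against CR: payoffs 8, 17, 2, 3 → best response R2.
Agent 1 against R: payoffs 9, 1, 10, 20 → best response R4.
Agent 2 against R1: payoffs 19, 9, 8, 10 → best response L.
Agent 2 against R2: payoffs 18, 11, 8, 9 → best response L.
Agent 2 against R3: payoffs 19, 6, 20, 18 → best response CR.
Agent 2 against R4: payoffs 15, 16, 9, 2 → best response CL.
Mutual best responses: (R2, L); (R4, CL).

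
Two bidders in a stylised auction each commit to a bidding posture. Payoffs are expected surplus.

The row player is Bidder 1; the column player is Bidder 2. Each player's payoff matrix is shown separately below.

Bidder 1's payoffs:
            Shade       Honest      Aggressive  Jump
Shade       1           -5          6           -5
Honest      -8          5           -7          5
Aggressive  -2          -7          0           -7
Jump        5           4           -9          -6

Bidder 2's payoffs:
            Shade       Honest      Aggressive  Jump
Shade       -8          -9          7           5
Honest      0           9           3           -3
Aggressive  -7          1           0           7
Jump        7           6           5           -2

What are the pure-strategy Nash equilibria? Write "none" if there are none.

The pure Nash equilibria are (Shade, Aggressive), (Honest, Honest), (Jump, Shade).

Bidder 1 against Shade: payoffs 1, -8, -2, 5 → best response Jump.
Bidder 1 against Honest: payoffs -5, 5, -7, 4 → best response Honest.
Bidder 1 against Aggressive: payoffs 6, -7, 0, -9 → best response Shade.
Bidder 1 against Jump: payoffs -5, 5, -7, -6 → best response Honest.
Bidder 2 against Shade: payoffs -8, -9, 7, 5 → best response Aggressive.
Bidder 2 against Honest: payoffs 0, 9, 3, -3 → best response Honest.
Bidder 2 against Aggressive: payoffs -7, 1, 0, 7 → best response Jump.
Bidder 2 against Jump: payoffs 7, 6, 5, -2 → best response Shade.
Mutual best responses: (Shade, Aggressive); (Honest, Honest); (Jump, Shade).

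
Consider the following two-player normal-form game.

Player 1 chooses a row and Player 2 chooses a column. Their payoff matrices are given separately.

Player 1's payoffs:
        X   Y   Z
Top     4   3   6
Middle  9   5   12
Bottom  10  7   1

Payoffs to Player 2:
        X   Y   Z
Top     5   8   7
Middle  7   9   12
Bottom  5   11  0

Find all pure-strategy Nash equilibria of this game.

Check each profile: it is a Nash equilibrium iff no player can strictly gain by switching unilaterally.
(Top, X): Player 1 can switch to Middle (4 → 9). Not NE.
(Top, Y): Player 1 can switch to Middle (3 → 5). Not NE.
(Top, Z): Player 1 can switch to Middle (6 → 12). Not NE.
(Middle, X): Player 1 can switch to Bottom (9 → 10). Not NE.
(Middle, Y): Player 1 can switch to Bottom (5 → 7). Not NE.
(Middle, Z): Player 1 gets 12, best alternative 6; Player 2 gets 12, best alternative 9. No profitable deviation — NE.
(Bottom, X): Player 2 can switch to Y (5 → 11). Not NE.
(Bottom, Y): Player 1 gets 7, best alternative 5; Player 2 gets 11, best alternative 5. No profitable deviation — NE.
(Bottom, Z): Player 1 can switch to Top (1 → 6). Not NE.

(Middle, Z); (Bottom, Y)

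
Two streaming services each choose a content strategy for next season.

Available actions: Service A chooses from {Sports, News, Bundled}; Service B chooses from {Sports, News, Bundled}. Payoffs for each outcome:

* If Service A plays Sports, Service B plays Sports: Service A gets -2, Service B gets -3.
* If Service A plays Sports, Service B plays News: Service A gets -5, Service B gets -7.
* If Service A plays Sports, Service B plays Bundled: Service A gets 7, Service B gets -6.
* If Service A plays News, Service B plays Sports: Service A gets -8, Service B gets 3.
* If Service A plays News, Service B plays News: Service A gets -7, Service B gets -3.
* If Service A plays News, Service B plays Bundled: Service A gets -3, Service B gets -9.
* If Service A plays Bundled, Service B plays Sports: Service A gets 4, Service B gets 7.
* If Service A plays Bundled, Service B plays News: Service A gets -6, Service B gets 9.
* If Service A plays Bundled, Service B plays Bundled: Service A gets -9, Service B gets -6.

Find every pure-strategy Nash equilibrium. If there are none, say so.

Mark each player's best response to every combination of opponents' strategies; a profile where every player is best-responding is a pure Nash equilibrium.
Service A against Sports: payoffs -2, -8, 4 → best response Bundled.
Service A against News: payoffs -5, -7, -6 → best response Sports.
Service A against Bundled: payoffs 7, -3, -9 → best response Sports.
Service B against Sports: payoffs -3, -7, -6 → best response Sports.
Service B against News: payoffs 3, -3, -9 → best response Sports.
Service B against Bundled: payoffs 7, 9, -6 → best response News.
No profile is a mutual best response for all players.

none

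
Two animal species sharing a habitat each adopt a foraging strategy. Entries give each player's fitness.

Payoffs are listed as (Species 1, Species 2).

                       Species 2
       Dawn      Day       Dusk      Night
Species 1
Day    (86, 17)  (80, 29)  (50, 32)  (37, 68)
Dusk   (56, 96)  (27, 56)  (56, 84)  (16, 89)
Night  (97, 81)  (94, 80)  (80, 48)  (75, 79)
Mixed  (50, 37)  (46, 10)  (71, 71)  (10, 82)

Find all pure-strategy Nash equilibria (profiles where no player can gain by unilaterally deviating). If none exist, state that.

The unique pure-strategy Nash equilibrium is (Night, Dawn).

Species 1 against Dawn: payoffs 86, 56, 97, 50 → best response Night.
Species 1 against Day: payoffs 80, 27, 94, 46 → best response Night.
Species 1 against Dusk: payoffs 50, 56, 80, 71 → best response Night.
Species 1 against Night: payoffs 37, 16, 75, 10 → best response Night.
Species 2 against Day: payoffs 17, 29, 32, 68 → best response Night.
Species 2 against Dusk: payoffs 96, 56, 84, 89 → best response Dawn.
Species 2 against Night: payoffs 81, 80, 48, 79 → best response Dawn.
Species 2 against Mixed: payoffs 37, 10, 71, 82 → best response Night.
Mutual best responses: (Night, Dawn).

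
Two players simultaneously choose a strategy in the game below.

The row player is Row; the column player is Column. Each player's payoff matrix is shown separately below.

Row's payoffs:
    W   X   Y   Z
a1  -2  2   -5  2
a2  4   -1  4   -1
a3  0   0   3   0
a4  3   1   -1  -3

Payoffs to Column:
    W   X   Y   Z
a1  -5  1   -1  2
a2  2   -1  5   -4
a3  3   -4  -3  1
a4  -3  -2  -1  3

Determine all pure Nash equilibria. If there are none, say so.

(a1, Z), (a2, Y)

(a1, W): Row can switch to a2 (-2 → 4). Not NE.
(a1, X): Column can switch to Z (1 → 2). Not NE.
(a1, Y): Row can switch to a2 (-5 → 4). Not NE.
(a1, Z): Row gets 2, best alternative 0; Column gets 2, best alternative 1. No profitable deviation — NE.
(a2, W): Column can switch to Y (2 → 5). Not NE.
(a2, X): Row can switch to a1 (-1 → 2). Not NE.
(a2, Y): Row gets 4, best alternative 3; Column gets 5, best alternative 2. No profitable deviation — NE.
(a2, Z): Row can switch to a1 (-1 → 2). Not NE.
(a3, W): Row can switch to a2 (0 → 4). Not NE.
(a3, X): Row can switch to a1 (0 → 2). Not NE.
(The remaining 6 profiles each have a profitable deviation by the same check.)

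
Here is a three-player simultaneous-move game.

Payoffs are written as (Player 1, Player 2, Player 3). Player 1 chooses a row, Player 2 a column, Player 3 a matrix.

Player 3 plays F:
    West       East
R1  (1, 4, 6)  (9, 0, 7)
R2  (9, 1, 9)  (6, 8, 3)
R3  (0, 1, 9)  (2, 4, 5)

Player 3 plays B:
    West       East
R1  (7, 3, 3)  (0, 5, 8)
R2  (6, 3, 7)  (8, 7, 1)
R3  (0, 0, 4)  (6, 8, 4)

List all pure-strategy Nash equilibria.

Player 1 against (West, F): payoffs 1, 9, 0 → best response R2.
Player 1 against (West, B): payoffs 7, 6, 0 → best response R1.
Player 1 against (East, F): payoffs 9, 6, 2 → best response R1.
Player 1 against (East, B): payoffs 0, 8, 6 → best response R2.
Player 2 against (R1, F): payoffs 4, 0 → best response West.
Player 2 against (R1, B): payoffs 3, 5 → best response East.
Player 2 against (R2, F): payoffs 1, 8 → best response East.
Player 2 against (R2, B): payoffs 3, 7 → best response East.
Player 2 against (R3, F): payoffs 1, 4 → best response East.
Player 2 against (R3, B): payoffs 0, 8 → best response East.
Player 3 against (R1, West): payoffs 6, 3 → best response F.
Player 3 against (R1, East): payoffs 7, 8 → best response B.
Player 3 against (R2, West): payoffs 9, 7 → best response F.
Player 3 against (R2, East): payoffs 3, 1 → best response F.
Player 3 against (R3, West): payoffs 9, 4 → best response F.
Player 3 against (R3, East): payoffs 5, 4 → best response F.
No profile is a mutual best response for all players.

none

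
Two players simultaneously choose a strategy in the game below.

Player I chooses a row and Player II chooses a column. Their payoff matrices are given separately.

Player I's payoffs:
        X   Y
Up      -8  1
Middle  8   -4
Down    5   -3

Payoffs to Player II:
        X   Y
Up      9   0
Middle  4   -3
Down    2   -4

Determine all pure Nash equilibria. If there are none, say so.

For each strategy profile, look for a profitable unilateral deviation.
(Up, X): Player I can switch to Middle (-8 → 8). Not NE.
(Up, Y): Player II can switch to X (0 → 9). Not NE.
(Middle, X): Player I gets 8, best alternative 5; Player II gets 4, best alternative -3. No profitable deviation — NE.
(Middle, Y): Player I can switch to Up (-4 → 1). Not NE.
(Down, X): Player I can switch to Middle (5 → 8). Not NE.
(Down, Y): Player I can switch to Up (-3 → 1). Not NE.

(Middle, X)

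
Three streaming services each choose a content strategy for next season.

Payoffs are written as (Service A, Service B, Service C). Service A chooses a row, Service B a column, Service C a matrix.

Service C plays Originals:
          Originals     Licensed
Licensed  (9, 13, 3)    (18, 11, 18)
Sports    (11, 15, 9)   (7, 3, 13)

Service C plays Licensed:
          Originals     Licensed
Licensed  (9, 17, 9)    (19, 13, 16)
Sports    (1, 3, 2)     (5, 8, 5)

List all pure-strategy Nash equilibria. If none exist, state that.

For each strategy profile, look for a profitable unilateral deviation.
(Licensed, Originals, Originals): Service A can switch to Sports (9 → 11). Not NE.
(Licensed, Originals, Licensed): Service A gets 9, best alternative 1; Service B gets 17, best alternative 13; Service C gets 9, best alternative 3. No profitable deviation — NE.
(Licensed, Licensed, Originals): Service B can switch to Originals (11 → 13). Not NE.
(Licensed, Licensed, Licensed): Service B can switch to Originals (13 → 17). Not NE.
(Sports, Originals, Originals): Service A gets 11, best alternative 9; Service B gets 15, best alternative 3; Service C gets 9, best alternative 2. No profitable deviation — NE.
(Sports, Originals, Licensed): Service A can switch to Licensed (1 → 9). Not NE.
(Sports, Licensed, Originals): Service A can switch to Licensed (7 → 18). Not NE.
(Sports, Licensed, Licensed): Service A can switch to Licensed (5 → 19). Not NE.

Pure-strategy Nash equilibria: (Licensed, Originals, Licensed), (Sports, Originals, Originals)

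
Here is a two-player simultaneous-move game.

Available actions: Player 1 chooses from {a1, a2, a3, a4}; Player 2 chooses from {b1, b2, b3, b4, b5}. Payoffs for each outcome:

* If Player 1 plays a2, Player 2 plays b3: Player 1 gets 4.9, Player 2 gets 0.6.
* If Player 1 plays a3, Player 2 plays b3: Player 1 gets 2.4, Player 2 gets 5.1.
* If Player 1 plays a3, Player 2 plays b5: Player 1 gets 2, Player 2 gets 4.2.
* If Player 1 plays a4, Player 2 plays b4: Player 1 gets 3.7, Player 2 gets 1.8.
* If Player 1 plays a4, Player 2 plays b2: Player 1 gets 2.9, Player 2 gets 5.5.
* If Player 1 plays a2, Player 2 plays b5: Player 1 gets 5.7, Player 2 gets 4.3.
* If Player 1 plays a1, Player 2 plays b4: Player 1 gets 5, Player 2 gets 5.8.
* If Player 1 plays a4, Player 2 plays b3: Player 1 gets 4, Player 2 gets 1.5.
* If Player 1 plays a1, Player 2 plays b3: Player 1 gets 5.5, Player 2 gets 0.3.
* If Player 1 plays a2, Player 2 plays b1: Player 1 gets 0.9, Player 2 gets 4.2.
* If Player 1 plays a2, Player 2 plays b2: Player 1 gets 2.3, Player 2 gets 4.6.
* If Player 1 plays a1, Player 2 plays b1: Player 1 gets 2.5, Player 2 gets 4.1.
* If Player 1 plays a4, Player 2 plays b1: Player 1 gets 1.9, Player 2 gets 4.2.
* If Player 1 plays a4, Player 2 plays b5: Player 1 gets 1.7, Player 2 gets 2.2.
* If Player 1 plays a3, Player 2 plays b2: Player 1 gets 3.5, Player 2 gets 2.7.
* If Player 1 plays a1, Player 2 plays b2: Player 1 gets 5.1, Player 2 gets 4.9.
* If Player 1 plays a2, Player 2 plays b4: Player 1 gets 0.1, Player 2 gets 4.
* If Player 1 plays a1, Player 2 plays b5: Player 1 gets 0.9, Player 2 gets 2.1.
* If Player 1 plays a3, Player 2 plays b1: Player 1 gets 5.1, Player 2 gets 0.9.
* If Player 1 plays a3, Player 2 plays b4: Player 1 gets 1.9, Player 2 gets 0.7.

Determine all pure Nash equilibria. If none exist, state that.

Pure NE: (a1, b4)

Player 1 against b1: payoffs 2.5, 0.9, 5.1, 1.9 → best response a3.
Player 1 against b2: payoffs 5.1, 2.3, 3.5, 2.9 → best response a1.
Player 1 against b3: payoffs 5.5, 4.9, 2.4, 4 → best response a1.
Player 1 against b4: payoffs 5, 0.1, 1.9, 3.7 → best response a1.
Player 1 against b5: payoffs 0.9, 5.7, 2, 1.7 → best response a2.
Player 2 against a1: payoffs 4.1, 4.9, 0.3, 5.8, 2.1 → best response b4.
Player 2 against a2: payoffs 4.2, 4.6, 0.6, 4, 4.3 → best response b2.
Player 2 against a3: payoffs 0.9, 2.7, 5.1, 0.7, 4.2 → best response b3.
Player 2 against a4: payoffs 4.2, 5.5, 1.5, 1.8, 2.2 → best response b2.
Mutual best responses: (a1, b4).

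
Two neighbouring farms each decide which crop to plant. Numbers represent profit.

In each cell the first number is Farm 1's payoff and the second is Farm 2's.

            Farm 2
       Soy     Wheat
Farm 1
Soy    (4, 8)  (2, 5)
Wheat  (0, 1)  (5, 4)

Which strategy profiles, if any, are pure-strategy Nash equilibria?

(Soy, Soy): Farm 1 gets 4, best alternative 0; Farm 2 gets 8, best alternative 5. No profitable deviation — NE.
(Soy, Wheat): Farm 1 can switch to Wheat (2 → 5). Not NE.
(Wheat, Soy): Farm 1 can switch to Soy (0 → 4). Not NE.
(Wheat, Wheat): Farm 1 gets 5, best alternative 2; Farm 2 gets 4, best alternative 1. No profitable deviation — NE.

Pure-strategy Nash equilibria: (Soy, Soy) and (Wheat, Wheat)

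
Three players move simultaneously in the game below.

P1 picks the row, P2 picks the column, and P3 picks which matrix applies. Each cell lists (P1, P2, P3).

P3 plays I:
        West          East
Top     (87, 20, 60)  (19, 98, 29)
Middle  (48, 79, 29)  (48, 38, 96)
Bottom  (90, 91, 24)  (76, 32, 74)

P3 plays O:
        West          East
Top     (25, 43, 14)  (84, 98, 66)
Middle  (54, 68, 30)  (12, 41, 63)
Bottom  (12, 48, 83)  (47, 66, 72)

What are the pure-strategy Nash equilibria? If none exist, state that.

The pure Nash equilibria are (Top, East, O), (Middle, West, O).

(Top, West, I): P1 can switch to Bottom (87 → 90). Not NE.
(Top, West, O): P1 can switch to Middle (25 → 54). Not NE.
(Top, East, I): P1 can switch to Middle (19 → 48). Not NE.
(Top, East, O): P1 gets 84, best alternative 47; P2 gets 98, best alternative 43; P3 gets 66, best alternative 29. No profitable deviation — NE.
(Middle, West, I): P1 can switch to Top (48 → 87). Not NE.
(Middle, West, O): P1 gets 54, best alternative 25; P2 gets 68, best alternative 41; P3 gets 30, best alternative 29. No profitable deviation — NE.
(Middle, East, I): P1 can switch to Bottom (48 → 76). Not NE.
(Middle, East, O): P1 can switch to Top (12 → 84). Not NE.
(Bottom, West, I): P3 can switch to O (24 → 83). Not NE.
(Bottom, West, O): P1 can switch to Top (12 → 25). Not NE.
(The remaining 2 profiles each have a profitable deviation by the same check.)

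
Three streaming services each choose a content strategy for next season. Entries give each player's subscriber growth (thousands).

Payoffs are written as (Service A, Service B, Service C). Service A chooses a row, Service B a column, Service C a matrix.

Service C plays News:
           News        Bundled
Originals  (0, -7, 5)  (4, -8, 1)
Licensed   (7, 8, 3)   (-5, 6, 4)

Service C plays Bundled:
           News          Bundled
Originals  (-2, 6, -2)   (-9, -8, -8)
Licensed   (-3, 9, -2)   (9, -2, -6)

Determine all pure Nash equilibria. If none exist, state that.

For each strategy profile, look for a profitable unilateral deviation.
(Originals, News, News): Service A can switch to Licensed (0 → 7). Not NE.
(Originals, News, Bundled): Service C can switch to News (-2 → 5). Not NE.
(Originals, Bundled, News): Service B can switch to News (-8 → -7). Not NE.
(Originals, Bundled, Bundled): Service A can switch to Licensed (-9 → 9). Not NE.
(Licensed, News, News): Service A gets 7, best alternative 0; Service B gets 8, best alternative 6; Service C gets 3, best alternative -2. No profitable deviation — NE.
(Licensed, News, Bundled): Service A can switch to Originals (-3 → -2). Not NE.
(Licensed, Bundled, News): Service A can switch to Originals (-5 → 4). Not NE.
(The remaining 1 profile has a profitable deviation by the same check.)

Pure NE: (Licensed, News, News)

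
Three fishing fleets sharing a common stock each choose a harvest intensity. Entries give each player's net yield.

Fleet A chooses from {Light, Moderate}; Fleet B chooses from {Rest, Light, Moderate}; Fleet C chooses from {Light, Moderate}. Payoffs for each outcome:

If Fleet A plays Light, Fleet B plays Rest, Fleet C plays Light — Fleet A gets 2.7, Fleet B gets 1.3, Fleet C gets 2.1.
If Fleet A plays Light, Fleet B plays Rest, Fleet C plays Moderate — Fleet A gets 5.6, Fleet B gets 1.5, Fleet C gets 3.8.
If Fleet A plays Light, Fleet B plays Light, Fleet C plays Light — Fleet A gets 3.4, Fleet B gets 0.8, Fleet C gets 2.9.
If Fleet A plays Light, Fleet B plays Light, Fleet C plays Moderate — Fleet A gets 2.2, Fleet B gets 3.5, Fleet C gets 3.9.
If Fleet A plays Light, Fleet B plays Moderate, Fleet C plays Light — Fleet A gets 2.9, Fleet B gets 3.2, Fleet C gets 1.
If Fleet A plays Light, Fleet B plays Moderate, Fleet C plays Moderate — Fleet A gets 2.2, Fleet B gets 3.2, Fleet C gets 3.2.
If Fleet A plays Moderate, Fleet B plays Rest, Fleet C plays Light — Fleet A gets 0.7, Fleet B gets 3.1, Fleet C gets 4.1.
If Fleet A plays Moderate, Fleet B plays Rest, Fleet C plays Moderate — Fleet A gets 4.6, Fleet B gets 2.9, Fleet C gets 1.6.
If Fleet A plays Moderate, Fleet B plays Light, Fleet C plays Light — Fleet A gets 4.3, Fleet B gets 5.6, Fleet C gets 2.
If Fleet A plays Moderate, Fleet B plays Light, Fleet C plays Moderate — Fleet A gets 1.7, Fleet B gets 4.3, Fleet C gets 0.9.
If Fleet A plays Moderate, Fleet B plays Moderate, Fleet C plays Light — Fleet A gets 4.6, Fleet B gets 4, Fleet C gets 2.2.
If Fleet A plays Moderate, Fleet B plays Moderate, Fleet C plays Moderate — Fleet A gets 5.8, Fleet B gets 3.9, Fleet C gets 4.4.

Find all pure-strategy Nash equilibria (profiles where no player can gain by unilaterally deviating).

(Light, Light, Moderate); (Moderate, Light, Light)

(Light, Rest, Light): Fleet B can switch to Moderate (1.3 → 3.2). Not NE.
(Light, Rest, Moderate): Fleet B can switch to Light (1.5 → 3.5). Not NE.
(Light, Light, Light): Fleet A can switch to Moderate (3.4 → 4.3). Not NE.
(Light, Light, Moderate): Fleet A gets 2.2, best alternative 1.7; Fleet B gets 3.5, best alternative 3.2; Fleet C gets 3.9, best alternative 2.9. No profitable deviation — NE.
(Light, Moderate, Light): Fleet A can switch to Moderate (2.9 → 4.6). Not NE.
(Light, Moderate, Moderate): Fleet A can switch to Moderate (2.2 → 5.8). Not NE.
(Moderate, Rest, Light): Fleet A can switch to Light (0.7 → 2.7). Not NE.
(Moderate, Rest, Moderate): Fleet A can switch to Light (4.6 → 5.6). Not NE.
(Moderate, Light, Light): Fleet A gets 4.3, best alternative 3.4; Fleet B gets 5.6, best alternative 4; Fleet C gets 2, best alternative 0.9. No profitable deviation — NE.
(Moderate, Light, Moderate): Fleet A can switch to Light (1.7 → 2.2). Not NE.
(The remaining 2 profiles each have a profitable deviation by the same check.)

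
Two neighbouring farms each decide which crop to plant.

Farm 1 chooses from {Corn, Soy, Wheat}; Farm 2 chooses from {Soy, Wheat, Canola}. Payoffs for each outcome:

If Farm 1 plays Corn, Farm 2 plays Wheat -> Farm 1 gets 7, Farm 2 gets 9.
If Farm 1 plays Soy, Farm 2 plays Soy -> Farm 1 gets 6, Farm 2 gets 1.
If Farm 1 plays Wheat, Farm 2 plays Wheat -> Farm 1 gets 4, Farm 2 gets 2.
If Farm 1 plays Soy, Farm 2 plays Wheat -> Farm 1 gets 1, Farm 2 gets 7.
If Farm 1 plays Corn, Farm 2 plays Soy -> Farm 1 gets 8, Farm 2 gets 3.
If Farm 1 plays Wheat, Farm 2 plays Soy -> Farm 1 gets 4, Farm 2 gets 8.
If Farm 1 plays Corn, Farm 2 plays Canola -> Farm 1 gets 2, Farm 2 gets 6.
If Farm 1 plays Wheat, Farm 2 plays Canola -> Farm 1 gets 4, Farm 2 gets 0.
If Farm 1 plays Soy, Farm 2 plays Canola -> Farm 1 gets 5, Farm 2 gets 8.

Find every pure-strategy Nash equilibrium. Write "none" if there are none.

Farm 1 against Soy: payoffs 8, 6, 4 → best response Corn.
Farm 1 against Wheat: payoffs 7, 1, 4 → best response Corn.
Farm 1 against Canola: payoffs 2, 5, 4 → best response Soy.
Farm 2 against Corn: payoffs 3, 9, 6 → best response Wheat.
Farm 2 against Soy: payoffs 1, 7, 8 → best response Canola.
Farm 2 against Wheat: payoffs 8, 2, 0 → best response Soy.
Mutual best responses: (Corn, Wheat); (Soy, Canola).

The pure Nash equilibria are (Corn, Wheat), (Soy, Canola).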